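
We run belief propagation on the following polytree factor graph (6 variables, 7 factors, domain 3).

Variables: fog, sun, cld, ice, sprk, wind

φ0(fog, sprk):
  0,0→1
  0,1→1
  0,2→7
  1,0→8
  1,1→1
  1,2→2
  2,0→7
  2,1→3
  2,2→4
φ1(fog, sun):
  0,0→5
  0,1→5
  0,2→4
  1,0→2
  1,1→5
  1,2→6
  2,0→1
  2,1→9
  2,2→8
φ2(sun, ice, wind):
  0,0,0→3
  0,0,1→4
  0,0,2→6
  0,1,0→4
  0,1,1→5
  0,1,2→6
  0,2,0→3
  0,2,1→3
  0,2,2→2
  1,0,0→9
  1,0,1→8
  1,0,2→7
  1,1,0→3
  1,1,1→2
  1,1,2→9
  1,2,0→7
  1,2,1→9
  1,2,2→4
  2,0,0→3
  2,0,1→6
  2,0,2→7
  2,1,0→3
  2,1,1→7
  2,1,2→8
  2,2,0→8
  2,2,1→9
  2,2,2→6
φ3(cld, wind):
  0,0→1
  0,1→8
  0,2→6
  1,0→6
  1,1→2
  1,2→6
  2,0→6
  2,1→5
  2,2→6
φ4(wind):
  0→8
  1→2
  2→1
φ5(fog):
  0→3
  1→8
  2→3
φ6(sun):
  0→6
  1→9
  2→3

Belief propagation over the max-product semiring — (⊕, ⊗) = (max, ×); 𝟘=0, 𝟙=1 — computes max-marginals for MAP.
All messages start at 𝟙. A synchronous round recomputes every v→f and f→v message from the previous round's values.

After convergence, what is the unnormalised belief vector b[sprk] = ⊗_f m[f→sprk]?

b[sprk] = [1244160, 314928, 419904]

init: all messages = 𝟙 over 3 values
r1 m[φ0→fog] = [7, 8, 7]
r1 m[φ0→sprk] = [8, 3, 7]
r1 m[φ1→fog] = [5, 6, 9]
r1 m[φ1→sun] = [5, 9, 8]
r1 m[φ2→sun] = [6, 9, 9]
r1 m[φ2→ice] = [9, 9, 9]
r1 m[φ2→wind] = [9, 9, 9]
r1 m[φ3→cld] = [8, 6, 6]
r1 m[φ3→wind] = [6, 8, 6]
r1 m[φ4→wind] = [8, 2, 1]
r1 m[φ5→fog] = [3, 8, 3]
r1 m[φ6→sun] = [6, 9, 3]
r1 m[fog→φ0] = [1, 1, 1]
r1 m[fog→φ1] = [1, 1, 1]
r1 m[fog→φ5] = [1, 1, 1]
r1 m[sun→φ1] = [1, 1, 1]
r1 m[sun→φ2] = [1, 1, 1]
r1 m[sun→φ6] = [1, 1, 1]
r1 m[cld→φ3] = [1, 1, 1]
r1 m[ice→φ2] = [1, 1, 1]
r1 m[sprk→φ0] = [1, 1, 1]
r1 m[wind→φ2] = [1, 1, 1]
r1 m[wind→φ3] = [1, 1, 1]
r1 m[wind→φ4] = [1, 1, 1]
r2 m[φ0→fog] = [7, 8, 7]
r2 m[φ0→sprk] = [8, 3, 7]
r2 m[φ1→fog] = [5, 6, 9]
r2 m[φ1→sun] = [5, 9, 8]
r2 m[φ2→sun] = [6, 9, 9]
r2 m[φ2→ice] = [9, 9, 9]
r2 m[φ2→wind] = [9, 9, 9]
r2 m[φ3→cld] = [8, 6, 6]
r2 m[φ3→wind] = [6, 8, 6]
r2 m[φ4→wind] = [8, 2, 1]
r2 m[φ5→fog] = [3, 8, 3]
r2 m[φ6→sun] = [6, 9, 3]
r2 m[fog→φ0] = [15, 48, 27]
r2 m[fog→φ1] = [21, 64, 21]
r2 m[fog→φ5] = [35, 48, 63]
r2 m[sun→φ1] = [36, 81, 27]
r2 m[sun→φ2] = [30, 81, 24]
r2 m[sun→φ6] = [30, 81, 72]
r2 m[cld→φ3] = [1, 1, 1]
r2 m[ice→φ2] = [1, 1, 1]
r2 m[sprk→φ0] = [1, 1, 1]
r2 m[wind→φ2] = [48, 16, 6]
r2 m[wind→φ3] = [72, 18, 9]
r2 m[wind→φ4] = [54, 72, 54]
r3 m[φ0→fog] = [7, 8, 7]
r3 m[φ0→sprk] = [384, 81, 108]
r3 m[φ1→fog] = [405, 405, 729]
r3 m[φ1→sun] = [128, 320, 384]
r3 m[φ2→sun] = [192, 432, 384]
r3 m[φ2→ice] = [34992, 11664, 27216]
r3 m[φ2→wind] = [729, 729, 729]
r3 m[φ3→cld] = [144, 432, 432]
r3 m[φ3→wind] = [6, 8, 6]
r3 m[φ4→wind] = [8, 2, 1]
r3 m[φ5→fog] = [3, 8, 3]
r3 m[φ6→sun] = [6, 9, 3]
r3 m[fog→φ0] = [15, 48, 27]
r3 m[fog→φ1] = [21, 64, 21]
r3 m[fog→φ5] = [35, 48, 63]
r3 m[sun→φ1] = [36, 81, 27]
r3 m[sun→φ2] = [30, 81, 24]
r3 m[sun→φ6] = [30, 81, 72]
r3 m[cld→φ3] = [1, 1, 1]
r3 m[ice→φ2] = [1, 1, 1]
r3 m[sprk→φ0] = [1, 1, 1]
r3 m[wind→φ2] = [48, 16, 6]
r3 m[wind→φ3] = [72, 18, 9]
r3 m[wind→φ4] = [54, 72, 54]
r4 m[φ0→fog] = [7, 8, 7]
r4 m[φ0→sprk] = [384, 81, 108]
r4 m[φ1→fog] = [405, 405, 729]
r4 m[φ1→sun] = [128, 320, 384]
r4 m[φ2→sun] = [192, 432, 384]
r4 m[φ2→ice] = [34992, 11664, 27216]
r4 m[φ2→wind] = [729, 729, 729]
r4 m[φ3→cld] = [144, 432, 432]
r4 m[φ3→wind] = [6, 8, 6]
r4 m[φ4→wind] = [8, 2, 1]
r4 m[φ5→fog] = [3, 8, 3]
r4 m[φ6→sun] = [6, 9, 3]
r4 m[fog→φ0] = [1215, 3240, 2187]
r4 m[fog→φ1] = [21, 64, 21]
r4 m[fog→φ5] = [2835, 3240, 5103]
r4 m[sun→φ1] = [1152, 3888, 1152]
r4 m[sun→φ2] = [768, 2880, 1152]
r4 m[sun→φ6] = [24576, 138240, 147456]
r4 m[cld→φ3] = [1, 1, 1]
r4 m[ice→φ2] = [1, 1, 1]
r4 m[sprk→φ0] = [1, 1, 1]
r4 m[wind→φ2] = [48, 16, 6]
r4 m[wind→φ3] = [5832, 1458, 729]
r4 m[wind→φ4] = [4374, 5832, 4374]
r5 m[φ0→fog] = [7, 8, 7]
r5 m[φ0→sprk] = [25920, 6561, 8748]
r5 m[φ1→fog] = [19440, 19440, 34992]
r5 m[φ1→sun] = [128, 320, 384]
r5 m[φ2→sun] = [192, 432, 384]
r5 m[φ2→ice] = [1244160, 414720, 967680]
r5 m[φ2→wind] = [25920, 25920, 25920]
r5 m[φ3→cld] = [11664, 34992, 34992]
r5 m[φ3→wind] = [6, 8, 6]
r5 m[φ4→wind] = [8, 2, 1]
r5 m[φ5→fog] = [3, 8, 3]
r5 m[φ6→sun] = [6, 9, 3]
r5 m[fog→φ0] = [1215, 3240, 2187]
r5 m[fog→φ1] = [21, 64, 21]
r5 m[fog→φ5] = [2835, 3240, 5103]
r5 m[sun→φ1] = [1152, 3888, 1152]
r5 m[sun→φ2] = [768, 2880, 1152]
r5 m[sun→φ6] = [24576, 138240, 147456]
r5 m[cld→φ3] = [1, 1, 1]
r5 m[ice→φ2] = [1, 1, 1]
r5 m[sprk→φ0] = [1, 1, 1]
r5 m[wind→φ2] = [48, 16, 6]
r5 m[wind→φ3] = [5832, 1458, 729]
r5 m[wind→φ4] = [4374, 5832, 4374]
r6 m[φ0→fog] = [7, 8, 7]
r6 m[φ0→sprk] = [25920, 6561, 8748]
r6 m[φ1→fog] = [19440, 19440, 34992]
r6 m[φ1→sun] = [128, 320, 384]
r6 m[φ2→sun] = [192, 432, 384]
r6 m[φ2→ice] = [1244160, 414720, 967680]
r6 m[φ2→wind] = [25920, 25920, 25920]
r6 m[φ3→cld] = [11664, 34992, 34992]
r6 m[φ3→wind] = [6, 8, 6]
r6 m[φ4→wind] = [8, 2, 1]
r6 m[φ5→fog] = [3, 8, 3]
r6 m[φ6→sun] = [6, 9, 3]
r6 m[fog→φ0] = [58320, 155520, 104976]
r6 m[fog→φ1] = [21, 64, 21]
r6 m[fog→φ5] = [136080, 155520, 244944]
r6 m[sun→φ1] = [1152, 3888, 1152]
r6 m[sun→φ2] = [768, 2880, 1152]
r6 m[sun→φ6] = [24576, 138240, 147456]
r6 m[cld→φ3] = [1, 1, 1]
r6 m[ice→φ2] = [1, 1, 1]
r6 m[sprk→φ0] = [1, 1, 1]
r6 m[wind→φ2] = [48, 16, 6]
r6 m[wind→φ3] = [207360, 51840, 25920]
r6 m[wind→φ4] = [155520, 207360, 155520]
r7 m[φ0→fog] = [7, 8, 7]
r7 m[φ0→sprk] = [1244160, 314928, 419904]
r7 m[φ1→fog] = [19440, 19440, 34992]
r7 m[φ1→sun] = [128, 320, 384]
r7 m[φ2→sun] = [192, 432, 384]
r7 m[φ2→ice] = [1244160, 414720, 967680]
r7 m[φ2→wind] = [25920, 25920, 25920]
r7 m[φ3→cld] = [414720, 1244160, 1244160]
r7 m[φ3→wind] = [6, 8, 6]
r7 m[φ4→wind] = [8, 2, 1]
r7 m[φ5→fog] = [3, 8, 3]
r7 m[φ6→sun] = [6, 9, 3]
r7 m[fog→φ0] = [58320, 155520, 104976]
r7 m[fog→φ1] = [21, 64, 21]
r7 m[fog→φ5] = [136080, 155520, 244944]
r7 m[sun→φ1] = [1152, 3888, 1152]
r7 m[sun→φ2] = [768, 2880, 1152]
r7 m[sun→φ6] = [24576, 138240, 147456]
r7 m[cld→φ3] = [1, 1, 1]
r7 m[ice→φ2] = [1, 1, 1]
r7 m[sprk→φ0] = [1, 1, 1]
r7 m[wind→φ2] = [48, 16, 6]
r7 m[wind→φ3] = [207360, 51840, 25920]
r7 m[wind→φ4] = [155520, 207360, 155520]
r8 m[φ0→fog] = [7, 8, 7]
r8 m[φ0→sprk] = [1244160, 314928, 419904]
r8 m[φ1→fog] = [19440, 19440, 34992]
r8 m[φ1→sun] = [128, 320, 384]
r8 m[φ2→sun] = [192, 432, 384]
r8 m[φ2→ice] = [1244160, 414720, 967680]
r8 m[φ2→wind] = [25920, 25920, 25920]
r8 m[φ3→cld] = [414720, 1244160, 1244160]
r8 m[φ3→wind] = [6, 8, 6]
r8 m[φ4→wind] = [8, 2, 1]
r8 m[φ5→fog] = [3, 8, 3]
r8 m[φ6→sun] = [6, 9, 3]
r8 m[fog→φ0] = [58320, 155520, 104976]
r8 m[fog→φ1] = [21, 64, 21]
r8 m[fog→φ5] = [136080, 155520, 244944]
r8 m[sun→φ1] = [1152, 3888, 1152]
r8 m[sun→φ2] = [768, 2880, 1152]
r8 m[sun→φ6] = [24576, 138240, 147456]
r8 m[cld→φ3] = [1, 1, 1]
r8 m[ice→φ2] = [1, 1, 1]
r8 m[sprk→φ0] = [1, 1, 1]
r8 m[wind→φ2] = [48, 16, 6]
r8 m[wind→φ3] = [207360, 51840, 25920]
r8 m[wind→φ4] = [155520, 207360, 155520]
fixed point reached at round 8
b[sprk] = ⊗ incoming = [1244160, 314928, 419904]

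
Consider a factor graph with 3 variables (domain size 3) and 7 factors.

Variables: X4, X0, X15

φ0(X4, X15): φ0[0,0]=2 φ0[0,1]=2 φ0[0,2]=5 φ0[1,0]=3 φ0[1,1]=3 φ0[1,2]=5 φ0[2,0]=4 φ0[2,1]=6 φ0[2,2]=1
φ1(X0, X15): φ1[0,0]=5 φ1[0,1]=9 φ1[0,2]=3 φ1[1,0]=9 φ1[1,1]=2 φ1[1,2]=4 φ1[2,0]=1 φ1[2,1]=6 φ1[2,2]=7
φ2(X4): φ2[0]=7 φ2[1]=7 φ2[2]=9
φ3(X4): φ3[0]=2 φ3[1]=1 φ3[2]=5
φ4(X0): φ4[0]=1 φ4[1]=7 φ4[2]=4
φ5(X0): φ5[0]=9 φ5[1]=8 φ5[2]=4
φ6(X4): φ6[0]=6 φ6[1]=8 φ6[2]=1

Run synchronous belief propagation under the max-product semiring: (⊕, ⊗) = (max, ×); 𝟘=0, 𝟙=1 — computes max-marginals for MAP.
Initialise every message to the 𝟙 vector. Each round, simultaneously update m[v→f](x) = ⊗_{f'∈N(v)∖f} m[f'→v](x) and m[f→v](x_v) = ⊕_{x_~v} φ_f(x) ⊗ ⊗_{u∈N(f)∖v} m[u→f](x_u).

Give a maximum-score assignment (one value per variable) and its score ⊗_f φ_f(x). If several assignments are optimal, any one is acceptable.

assignment: (X4=0, X0=1, X15=2); score = 94080

init: all messages = 𝟙 over 3 values
r1 m[φ0→X4] = [5, 5, 6]
r1 m[φ0→X15] = [4, 6, 5]
r1 m[φ1→X0] = [9, 9, 7]
r1 m[φ1→X15] = [9, 9, 7]
r1 m[φ2→X4] = [7, 7, 9]
r1 m[φ3→X4] = [2, 1, 5]
r1 m[φ4→X0] = [1, 7, 4]
r1 m[φ5→X0] = [9, 8, 4]
r1 m[φ6→X4] = [6, 8, 1]
r1 m[X4→φ0] = [1, 1, 1]
r1 m[X4→φ2] = [1, 1, 1]
r1 m[X4→φ3] = [1, 1, 1]
r1 m[X4→φ6] = [1, 1, 1]
r1 m[X0→φ1] = [1, 1, 1]
r1 m[X0→φ4] = [1, 1, 1]
r1 m[X0→φ5] = [1, 1, 1]
r1 m[X15→φ0] = [1, 1, 1]
r1 m[X15→φ1] = [1, 1, 1]
r2 m[φ0→X4] = [5, 5, 6]
r2 m[φ0→X15] = [4, 6, 5]
r2 m[φ1→X0] = [9, 9, 7]
r2 m[φ1→X15] = [9, 9, 7]
r2 m[φ2→X4] = [7, 7, 9]
r2 m[φ3→X4] = [2, 1, 5]
r2 m[φ4→X0] = [1, 7, 4]
r2 m[φ5→X0] = [9, 8, 4]
r2 m[φ6→X4] = [6, 8, 1]
r2 m[X4→φ0] = [84, 56, 45]
r2 m[X4→φ2] = [60, 40, 30]
r2 m[X4→φ3] = [210, 280, 54]
r2 m[X4→φ6] = [70, 35, 270]
r2 m[X0→φ1] = [9, 56, 16]
r2 m[X0→φ4] = [81, 72, 28]
r2 m[X0→φ5] = [9, 63, 28]
r2 m[X15→φ0] = [9, 9, 7]
r2 m[X15→φ1] = [4, 6, 5]
r3 m[φ0→X4] = [35, 35, 54]
r3 m[φ0→X15] = [180, 270, 420]
r3 m[φ1→X0] = [54, 36, 36]
r3 m[φ1→X15] = [504, 112, 224]
r3 m[φ2→X4] = [7, 7, 9]
r3 m[φ3→X4] = [2, 1, 5]
r3 m[φ4→X0] = [1, 7, 4]
r3 m[φ5→X0] = [9, 8, 4]
r3 m[φ6→X4] = [6, 8, 1]
r3 m[X4→φ0] = [84, 56, 45]
r3 m[X4→φ2] = [60, 40, 30]
r3 m[X4→φ3] = [210, 280, 54]
r3 m[X4→φ6] = [70, 35, 270]
r3 m[X0→φ1] = [9, 56, 16]
r3 m[X0→φ4] = [81, 72, 28]
r3 m[X0→φ5] = [9, 63, 28]
r3 m[X15→φ0] = [9, 9, 7]
r3 m[X15→φ1] = [4, 6, 5]
r4 m[φ0→X4] = [35, 35, 54]
r4 m[φ0→X15] = [180, 270, 420]
r4 m[φ1→X0] = [54, 36, 36]
r4 m[φ1→X15] = [504, 112, 224]
r4 m[φ2→X4] = [7, 7, 9]
r4 m[φ3→X4] = [2, 1, 5]
r4 m[φ4→X0] = [1, 7, 4]
r4 m[φ5→X0] = [9, 8, 4]
r4 m[φ6→X4] = [6, 8, 1]
r4 m[X4→φ0] = [84, 56, 45]
r4 m[X4→φ2] = [420, 280, 270]
r4 m[X4→φ3] = [1470, 1960, 486]
r4 m[X4→φ6] = [490, 245, 2430]
r4 m[X0→φ1] = [9, 56, 16]
r4 m[X0→φ4] = [486, 288, 144]
r4 m[X0→φ5] = [54, 252, 144]
r4 m[X15→φ0] = [504, 112, 224]
r4 m[X15→φ1] = [180, 270, 420]
r5 m[φ0→X4] = [1120, 1512, 2016]
r5 m[φ0→X15] = [180, 270, 420]
r5 m[φ1→X0] = [2430, 1680, 2940]
r5 m[φ1→X15] = [504, 112, 224]
r5 m[φ2→X4] = [7, 7, 9]
r5 m[φ3→X4] = [2, 1, 5]
r5 m[φ4→X0] = [1, 7, 4]
r5 m[φ5→X0] = [9, 8, 4]
r5 m[φ6→X4] = [6, 8, 1]
r5 m[X4→φ0] = [84, 56, 45]
r5 m[X4→φ2] = [420, 280, 270]
r5 m[X4→φ3] = [1470, 1960, 486]
r5 m[X4→φ6] = [490, 245, 2430]
r5 m[X0→φ1] = [9, 56, 16]
r5 m[X0→φ4] = [486, 288, 144]
r5 m[X0→φ5] = [54, 252, 144]
r5 m[X15→φ0] = [504, 112, 224]
r5 m[X15→φ1] = [180, 270, 420]
r6 m[φ0→X4] = [1120, 1512, 2016]
r6 m[φ0→X15] = [180, 270, 420]
r6 m[φ1→X0] = [2430, 1680, 2940]
r6 m[φ1→X15] = [504, 112, 224]
r6 m[φ2→X4] = [7, 7, 9]
r6 m[φ3→X4] = [2, 1, 5]
r6 m[φ4→X0] = [1, 7, 4]
r6 m[φ5→X0] = [9, 8, 4]
r6 m[φ6→X4] = [6, 8, 1]
r6 m[X4→φ0] = [84, 56, 45]
r6 m[X4→φ2] = [13440, 12096, 10080]
r6 m[X4→φ3] = [47040, 84672, 18144]
r6 m[X4→φ6] = [15680, 10584, 90720]
r6 m[X0→φ1] = [9, 56, 16]
r6 m[X0→φ4] = [21870, 13440, 11760]
r6 m[X0→φ5] = [2430, 11760, 11760]
r6 m[X15→φ0] = [504, 112, 224]
r6 m[X15→φ1] = [180, 270, 420]
r7 m[φ0→X4] = [1120, 1512, 2016]
r7 m[φ0→X15] = [180, 270, 420]
r7 m[φ1→X0] = [2430, 1680, 2940]
r7 m[φ1→X15] = [504, 112, 224]
r7 m[φ2→X4] = [7, 7, 9]
r7 m[φ3→X4] = [2, 1, 5]
r7 m[φ4→X0] = [1, 7, 4]
r7 m[φ5→X0] = [9, 8, 4]
r7 m[φ6→X4] = [6, 8, 1]
r7 m[X4→φ0] = [84, 56, 45]
r7 m[X4→φ2] = [13440, 12096, 10080]
r7 m[X4→φ3] = [47040, 84672, 18144]
r7 m[X4→φ6] = [15680, 10584, 90720]
r7 m[X0→φ1] = [9, 56, 16]
r7 m[X0→φ4] = [21870, 13440, 11760]
r7 m[X0→φ5] = [2430, 11760, 11760]
r7 m[X15→φ0] = [504, 112, 224]
r7 m[X15→φ1] = [180, 270, 420]
fixed point reached at round 7
traceback from X4: (X4=0, X0=1, X15=2), score=94080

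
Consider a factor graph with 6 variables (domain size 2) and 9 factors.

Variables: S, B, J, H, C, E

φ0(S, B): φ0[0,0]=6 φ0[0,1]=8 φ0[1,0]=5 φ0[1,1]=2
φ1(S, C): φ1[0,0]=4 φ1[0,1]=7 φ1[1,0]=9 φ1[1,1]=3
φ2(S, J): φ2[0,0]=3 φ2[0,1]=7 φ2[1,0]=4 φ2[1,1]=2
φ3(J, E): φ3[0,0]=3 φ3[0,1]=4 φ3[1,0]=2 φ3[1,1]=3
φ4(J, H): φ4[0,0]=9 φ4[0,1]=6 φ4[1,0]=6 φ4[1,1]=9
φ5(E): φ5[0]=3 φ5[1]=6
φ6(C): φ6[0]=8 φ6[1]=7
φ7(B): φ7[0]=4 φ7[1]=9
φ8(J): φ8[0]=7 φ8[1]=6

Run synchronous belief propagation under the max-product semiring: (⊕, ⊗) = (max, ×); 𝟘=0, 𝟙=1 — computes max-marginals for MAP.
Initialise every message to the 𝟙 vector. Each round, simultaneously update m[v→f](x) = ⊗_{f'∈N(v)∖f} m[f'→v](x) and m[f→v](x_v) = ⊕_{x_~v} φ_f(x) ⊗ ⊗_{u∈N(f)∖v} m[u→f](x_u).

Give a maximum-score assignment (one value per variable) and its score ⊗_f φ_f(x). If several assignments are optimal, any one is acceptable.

assignment: (S=0, B=1, J=1, H=1, C=1, E=1); score = 24004512

init: all messages = 𝟙 over 2 values
r1 m[φ0→S] = [8, 5]
r1 m[φ0→B] = [6, 8]
r1 m[φ1→S] = [7, 9]
r1 m[φ1→C] = [9, 7]
r1 m[φ2→S] = [7, 4]
r1 m[φ2→J] = [4, 7]
r1 m[φ3→J] = [4, 3]
r1 m[φ3→E] = [3, 4]
r1 m[φ4→J] = [9, 9]
r1 m[φ4→H] = [9, 9]
r1 m[φ5→E] = [3, 6]
r1 m[φ6→C] = [8, 7]
r1 m[φ7→B] = [4, 9]
r1 m[φ8→J] = [7, 6]
r1 m[S→φ0] = [1, 1]
r1 m[S→φ1] = [1, 1]
r1 m[S→φ2] = [1, 1]
r1 m[B→φ0] = [1, 1]
r1 m[B→φ7] = [1, 1]
r1 m[J→φ2] = [1, 1]
r1 m[J→φ3] = [1, 1]
r1 m[J→φ4] = [1, 1]
r1 m[J→φ8] = [1, 1]
r1 m[H→φ4] = [1, 1]
r1 m[C→φ1] = [1, 1]
r1 m[C→φ6] = [1, 1]
r1 m[E→φ3] = [1, 1]
r1 m[E→φ5] = [1, 1]
r2 m[φ0→S] = [8, 5]
r2 m[φ0→B] = [6, 8]
r2 m[φ1→S] = [7, 9]
r2 m[φ1→C] = [9, 7]
r2 m[φ2→S] = [7, 4]
r2 m[φ2→J] = [4, 7]
r2 m[φ3→J] = [4, 3]
r2 m[φ3→E] = [3, 4]
r2 m[φ4→J] = [9, 9]
r2 m[φ4→H] = [9, 9]
r2 m[φ5→E] = [3, 6]
r2 m[φ6→C] = [8, 7]
r2 m[φ7→B] = [4, 9]
r2 m[φ8→J] = [7, 6]
r2 m[S→φ0] = [49, 36]
r2 m[S→φ1] = [56, 20]
r2 m[S→φ2] = [56, 45]
r2 m[B→φ0] = [4, 9]
r2 m[B→φ7] = [6, 8]
r2 m[J→φ2] = [252, 162]
r2 m[J→φ3] = [252, 378]
r2 m[J→φ4] = [112, 126]
r2 m[J→φ8] = [144, 189]
r2 m[H→φ4] = [1, 1]
r2 m[C→φ1] = [8, 7]
r2 m[C→φ6] = [9, 7]
r2 m[E→φ3] = [3, 6]
r2 m[E→φ5] = [3, 4]
r3 m[φ0→S] = [72, 20]
r3 m[φ0→B] = [294, 392]
r3 m[φ1→S] = [49, 72]
r3 m[φ1→C] = [224, 392]
r3 m[φ2→S] = [1134, 1008]
r3 m[φ2→J] = [180, 392]
r3 m[φ3→J] = [24, 18]
r3 m[φ3→E] = [756, 1134]
r3 m[φ4→J] = [9, 9]
r3 m[φ4→H] = [1008, 1134]
r3 m[φ5→E] = [3, 6]
r3 m[φ6→C] = [8, 7]
r3 m[φ7→B] = [4, 9]
r3 m[φ8→J] = [7, 6]
r3 m[S→φ0] = [49, 36]
r3 m[S→φ1] = [56, 20]
r3 m[S→φ2] = [56, 45]
r3 m[B→φ0] = [4, 9]
r3 m[B→φ7] = [6, 8]
r3 m[J→φ2] = [252, 162]
r3 m[J→φ3] = [252, 378]
r3 m[J→φ4] = [112, 126]
r3 m[J→φ8] = [144, 189]
r3 m[H→φ4] = [1, 1]
r3 m[C→φ1] = [8, 7]
r3 m[C→φ6] = [9, 7]
r3 m[E→φ3] = [3, 6]
r3 m[E→φ5] = [3, 4]
r4 m[φ0→S] = [72, 20]
r4 m[φ0→B] = [294, 392]
r4 m[φ1→S] = [49, 72]
r4 m[φ1→C] = [224, 392]
r4 m[φ2→S] = [1134, 1008]
r4 m[φ2→J] = [180, 392]
r4 m[φ3→J] = [24, 18]
r4 m[φ3→E] = [756, 1134]
r4 m[φ4→J] = [9, 9]
r4 m[φ4→H] = [1008, 1134]
r4 m[φ5→E] = [3, 6]
r4 m[φ6→C] = [8, 7]
r4 m[φ7→B] = [4, 9]
r4 m[φ8→J] = [7, 6]
r4 m[S→φ0] = [55566, 72576]
r4 m[S→φ1] = [81648, 20160]
r4 m[S→φ2] = [3528, 1440]
r4 m[B→φ0] = [4, 9]
r4 m[B→φ7] = [294, 392]
r4 m[J→φ2] = [1512, 972]
r4 m[J→φ3] = [11340, 21168]
r4 m[J→φ4] = [30240, 42336]
r4 m[J→φ8] = [38880, 63504]
r4 m[H→φ4] = [1, 1]
r4 m[C→φ1] = [8, 7]
r4 m[C→φ6] = [224, 392]
r4 m[E→φ3] = [3, 6]
r4 m[E→φ5] = [756, 1134]
r5 m[φ0→S] = [72, 20]
r5 m[φ0→B] = [362880, 444528]
r5 m[φ1→S] = [49, 72]
r5 m[φ1→C] = [326592, 571536]
r5 m[φ2→S] = [6804, 6048]
r5 m[φ2→J] = [10584, 24696]
r5 m[φ3→J] = [24, 18]
r5 m[φ3→E] = [42336, 63504]
r5 m[φ4→J] = [9, 9]
r5 m[φ4→H] = [272160, 381024]
r5 m[φ5→E] = [3, 6]
r5 m[φ6→C] = [8, 7]
r5 m[φ7→B] = [4, 9]
r5 m[φ8→J] = [7, 6]
r5 m[S→φ0] = [55566, 72576]
r5 m[S→φ1] = [81648, 20160]
r5 m[S→φ2] = [3528, 1440]
r5 m[B→φ0] = [4, 9]
r5 m[B→φ7] = [294, 392]
r5 m[J→φ2] = [1512, 972]
r5 m[J→φ3] = [11340, 21168]
r5 m[J→φ4] = [30240, 42336]
r5 m[J→φ8] = [38880, 63504]
r5 m[H→φ4] = [1, 1]
r5 m[C→φ1] = [8, 7]
r5 m[C→φ6] = [224, 392]
r5 m[E→φ3] = [3, 6]
r5 m[E→φ5] = [756, 1134]
r6 m[φ0→S] = [72, 20]
r6 m[φ0→B] = [362880, 444528]
r6 m[φ1→S] = [49, 72]
r6 m[φ1→C] = [326592, 571536]
r6 m[φ2→S] = [6804, 6048]
r6 m[φ2→J] = [10584, 24696]
r6 m[φ3→J] = [24, 18]
r6 m[φ3→E] = [42336, 63504]
r6 m[φ4→J] = [9, 9]
r6 m[φ4→H] = [272160, 381024]
r6 m[φ5→E] = [3, 6]
r6 m[φ6→C] = [8, 7]
r6 m[φ7→B] = [4, 9]
r6 m[φ8→J] = [7, 6]
r6 m[S→φ0] = [333396, 435456]
r6 m[S→φ1] = [489888, 120960]
r6 m[S→φ2] = [3528, 1440]
r6 m[B→φ0] = [4, 9]
r6 m[B→φ7] = [362880, 444528]
r6 m[J→φ2] = [1512, 972]
r6 m[J→φ3] = [666792, 1333584]
r6 m[J→φ4] = [1778112, 2667168]
r6 m[J→φ8] = [2286144, 4000752]
r6 m[H→φ4] = [1, 1]
r6 m[C→φ1] = [8, 7]
r6 m[C→φ6] = [326592, 571536]
r6 m[E→φ3] = [3, 6]
r6 m[E→φ5] = [42336, 63504]
r7 m[φ0→S] = [72, 20]
r7 m[φ0→B] = [2177280, 2667168]
r7 m[φ1→S] = [49, 72]
r7 m[φ1→C] = [1959552, 3429216]
r7 m[φ2→S] = [6804, 6048]
r7 m[φ2→J] = [10584, 24696]
r7 m[φ3→J] = [24, 18]
r7 m[φ3→E] = [2667168, 4000752]
r7 m[φ4→J] = [9, 9]
r7 m[φ4→H] = [16003008, 24004512]
r7 m[φ5→E] = [3, 6]
r7 m[φ6→C] = [8, 7]
r7 m[φ7→B] = [4, 9]
r7 m[φ8→J] = [7, 6]
r7 m[S→φ0] = [333396, 435456]
r7 m[S→φ1] = [489888, 120960]
r7 m[S→φ2] = [3528, 1440]
r7 m[B→φ0] = [4, 9]
r7 m[B→φ7] = [362880, 444528]
r7 m[J→φ2] = [1512, 972]
r7 m[J→φ3] = [666792, 1333584]
r7 m[J→φ4] = [1778112, 2667168]
r7 m[J→φ8] = [2286144, 4000752]
r7 m[H→φ4] = [1, 1]
r7 m[C→φ1] = [8, 7]
r7 m[C→φ6] = [326592, 571536]
r7 m[E→φ3] = [3, 6]
r7 m[E→φ5] = [42336, 63504]
r8 m[φ0→S] = [72, 20]
r8 m[φ0→B] = [2177280, 2667168]
r8 m[φ1→S] = [49, 72]
r8 m[φ1→C] = [1959552, 3429216]
r8 m[φ2→S] = [6804, 6048]
r8 m[φ2→J] = [10584, 24696]
r8 m[φ3→J] = [24, 18]
r8 m[φ3→E] = [2667168, 4000752]
r8 m[φ4→J] = [9, 9]
r8 m[φ4→H] = [16003008, 24004512]
r8 m[φ5→E] = [3, 6]
r8 m[φ6→C] = [8, 7]
r8 m[φ7→B] = [4, 9]
r8 m[φ8→J] = [7, 6]
r8 m[S→φ0] = [333396, 435456]
r8 m[S→φ1] = [489888, 120960]
r8 m[S→φ2] = [3528, 1440]
r8 m[B→φ0] = [4, 9]
r8 m[B→φ7] = [2177280, 2667168]
r8 m[J→φ2] = [1512, 972]
r8 m[J→φ3] = [666792, 1333584]
r8 m[J→φ4] = [1778112, 2667168]
r8 m[J→φ8] = [2286144, 4000752]
r8 m[H→φ4] = [1, 1]
r8 m[C→φ1] = [8, 7]
r8 m[C→φ6] = [1959552, 3429216]
r8 m[E→φ3] = [3, 6]
r8 m[E→φ5] = [2667168, 4000752]
r9 m[φ0→S] = [72, 20]
r9 m[φ0→B] = [2177280, 2667168]
r9 m[φ1→S] = [49, 72]
r9 m[φ1→C] = [1959552, 3429216]
r9 m[φ2→S] = [6804, 6048]
r9 m[φ2→J] = [10584, 24696]
r9 m[φ3→J] = [24, 18]
r9 m[φ3→E] = [2667168, 4000752]
r9 m[φ4→J] = [9, 9]
r9 m[φ4→H] = [16003008, 24004512]
r9 m[φ5→E] = [3, 6]
r9 m[φ6→C] = [8, 7]
r9 m[φ7→B] = [4, 9]
r9 m[φ8→J] = [7, 6]
r9 m[S→φ0] = [333396, 435456]
r9 m[S→φ1] = [489888, 120960]
r9 m[S→φ2] = [3528, 1440]
r9 m[B→φ0] = [4, 9]
r9 m[B→φ7] = [2177280, 2667168]
r9 m[J→φ2] = [1512, 972]
r9 m[J→φ3] = [666792, 1333584]
r9 m[J→φ4] = [1778112, 2667168]
r9 m[J→φ8] = [2286144, 4000752]
r9 m[H→φ4] = [1, 1]
r9 m[C→φ1] = [8, 7]
r9 m[C→φ6] = [1959552, 3429216]
r9 m[E→φ3] = [3, 6]
r9 m[E→φ5] = [2667168, 4000752]
fixed point reached at round 9
traceback from S: (S=0, B=1, J=1, H=1, C=1, E=1), score=24004512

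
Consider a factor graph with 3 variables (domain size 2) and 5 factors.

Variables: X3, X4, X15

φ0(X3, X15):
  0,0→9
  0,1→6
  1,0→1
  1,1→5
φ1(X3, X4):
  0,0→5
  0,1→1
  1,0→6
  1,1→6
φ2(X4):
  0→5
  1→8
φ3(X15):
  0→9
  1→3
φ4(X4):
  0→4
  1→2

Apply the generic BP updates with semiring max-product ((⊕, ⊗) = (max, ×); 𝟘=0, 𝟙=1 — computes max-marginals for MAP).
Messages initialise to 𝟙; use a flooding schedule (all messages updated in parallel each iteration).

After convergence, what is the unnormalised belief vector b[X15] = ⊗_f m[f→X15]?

init: all messages = 𝟙 over 2 values
r1 m[φ0→X3] = [9, 5]
r1 m[φ0→X15] = [9, 6]
r1 m[φ1→X3] = [5, 6]
r1 m[φ1→X4] = [6, 6]
r1 m[φ2→X4] = [5, 8]
r1 m[φ3→X15] = [9, 3]
r1 m[φ4→X4] = [4, 2]
r1 m[X3→φ0] = [1, 1]
r1 m[X3→φ1] = [1, 1]
r1 m[X4→φ1] = [1, 1]
r1 m[X4→φ2] = [1, 1]
r1 m[X4→φ4] = [1, 1]
r1 m[X15→φ0] = [1, 1]
r1 m[X15→φ3] = [1, 1]
r2 m[φ0→X3] = [9, 5]
r2 m[φ0→X15] = [9, 6]
r2 m[φ1→X3] = [5, 6]
r2 m[φ1→X4] = [6, 6]
r2 m[φ2→X4] = [5, 8]
r2 m[φ3→X15] = [9, 3]
r2 m[φ4→X4] = [4, 2]
r2 m[X3→φ0] = [5, 6]
r2 m[X3→φ1] = [9, 5]
r2 m[X4→φ1] = [20, 16]
r2 m[X4→φ2] = [24, 12]
r2 m[X4→φ4] = [30, 48]
r2 m[X15→φ0] = [9, 3]
r2 m[X15→φ3] = [9, 6]
r3 m[φ0→X3] = [81, 15]
r3 m[φ0→X15] = [45, 30]
r3 m[φ1→X3] = [100, 120]
r3 m[φ1→X4] = [45, 30]
r3 m[φ2→X4] = [5, 8]
r3 m[φ3→X15] = [9, 3]
r3 m[φ4→X4] = [4, 2]
r3 m[X3→φ0] = [5, 6]
r3 m[X3→φ1] = [9, 5]
r3 m[X4→φ1] = [20, 16]
r3 m[X4→φ2] = [24, 12]
r3 m[X4→φ4] = [30, 48]
r3 m[X15→φ0] = [9, 3]
r3 m[X15→φ3] = [9, 6]
r4 m[φ0→X3] = [81, 15]
r4 m[φ0→X15] = [45, 30]
r4 m[φ1→X3] = [100, 120]
r4 m[φ1→X4] = [45, 30]
r4 m[φ2→X4] = [5, 8]
r4 m[φ3→X15] = [9, 3]
r4 m[φ4→X4] = [4, 2]
r4 m[X3→φ0] = [100, 120]
r4 m[X3→φ1] = [81, 15]
r4 m[X4→φ1] = [20, 16]
r4 m[X4→φ2] = [180, 60]
r4 m[X4→φ4] = [225, 240]
r4 m[X15→φ0] = [9, 3]
r4 m[X15→φ3] = [45, 30]
r5 m[φ0→X3] = [81, 15]
r5 m[φ0→X15] = [900, 600]
r5 m[φ1→X3] = [100, 120]
r5 m[φ1→X4] = [405, 90]
r5 m[φ2→X4] = [5, 8]
r5 m[φ3→X15] = [9, 3]
r5 m[φ4→X4] = [4, 2]
r5 m[X3→φ0] = [100, 120]
r5 m[X3→φ1] = [81, 15]
r5 m[X4→φ1] = [20, 16]
r5 m[X4→φ2] = [180, 60]
r5 m[X4→φ4] = [225, 240]
r5 m[X15→φ0] = [9, 3]
r5 m[X15→φ3] = [45, 30]
r6 m[φ0→X3] = [81, 15]
r6 m[φ0→X15] = [900, 600]
r6 m[φ1→X3] = [100, 120]
r6 m[φ1→X4] = [405, 90]
r6 m[φ2→X4] = [5, 8]
r6 m[φ3→X15] = [9, 3]
r6 m[φ4→X4] = [4, 2]
r6 m[X3→φ0] = [100, 120]
r6 m[X3→φ1] = [81, 15]
r6 m[X4→φ1] = [20, 16]
r6 m[X4→φ2] = [1620, 180]
r6 m[X4→φ4] = [2025, 720]
r6 m[X15→φ0] = [9, 3]
r6 m[X15→φ3] = [900, 600]
r7 m[φ0→X3] = [81, 15]
r7 m[φ0→X15] = [900, 600]
r7 m[φ1→X3] = [100, 120]
r7 m[φ1→X4] = [405, 90]
r7 m[φ2→X4] = [5, 8]
r7 m[φ3→X15] = [9, 3]
r7 m[φ4→X4] = [4, 2]
r7 m[X3→φ0] = [100, 120]
r7 m[X3→φ1] = [81, 15]
r7 m[X4→φ1] = [20, 16]
r7 m[X4→φ2] = [1620, 180]
r7 m[X4→φ4] = [2025, 720]
r7 m[X15→φ0] = [9, 3]
r7 m[X15→φ3] = [900, 600]
fixed point reached at round 7
b[X15] = ⊗ incoming = [8100, 1800]

b[X15] = [8100, 1800]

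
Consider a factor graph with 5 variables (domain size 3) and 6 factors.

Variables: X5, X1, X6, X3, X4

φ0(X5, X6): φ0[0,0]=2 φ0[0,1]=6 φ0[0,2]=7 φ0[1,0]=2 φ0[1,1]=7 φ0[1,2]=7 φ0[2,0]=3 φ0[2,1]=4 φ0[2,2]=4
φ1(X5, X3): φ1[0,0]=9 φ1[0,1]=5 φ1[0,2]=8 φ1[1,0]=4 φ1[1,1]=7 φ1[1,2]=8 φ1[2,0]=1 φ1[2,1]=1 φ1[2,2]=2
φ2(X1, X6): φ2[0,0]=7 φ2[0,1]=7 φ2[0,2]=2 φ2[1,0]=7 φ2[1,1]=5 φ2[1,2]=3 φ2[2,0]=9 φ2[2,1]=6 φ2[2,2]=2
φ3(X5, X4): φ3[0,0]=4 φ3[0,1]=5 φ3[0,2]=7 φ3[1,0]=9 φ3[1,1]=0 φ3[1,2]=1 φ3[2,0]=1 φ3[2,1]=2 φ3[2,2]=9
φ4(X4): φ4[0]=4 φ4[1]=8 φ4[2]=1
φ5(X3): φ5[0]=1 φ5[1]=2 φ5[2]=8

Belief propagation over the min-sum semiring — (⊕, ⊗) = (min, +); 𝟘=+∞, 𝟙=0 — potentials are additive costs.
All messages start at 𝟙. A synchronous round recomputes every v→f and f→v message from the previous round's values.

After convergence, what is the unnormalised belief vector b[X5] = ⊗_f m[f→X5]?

b[X5] = [24, 16, 13]

init: all messages = 𝟙 over 3 values
r1 m[φ0→X5] = [2, 2, 3]
r1 m[φ0→X6] = [2, 4, 4]
r1 m[φ1→X5] = [5, 4, 1]
r1 m[φ1→X3] = [1, 1, 2]
r1 m[φ2→X1] = [2, 3, 2]
r1 m[φ2→X6] = [7, 5, 2]
r1 m[φ3→X5] = [4, 0, 1]
r1 m[φ3→X4] = [1, 0, 1]
r1 m[φ4→X4] = [4, 8, 1]
r1 m[φ5→X3] = [1, 2, 8]
r1 m[X5→φ0] = [0, 0, 0]
r1 m[X5→φ1] = [0, 0, 0]
r1 m[X5→φ3] = [0, 0, 0]
r1 m[X1→φ2] = [0, 0, 0]
r1 m[X6→φ0] = [0, 0, 0]
r1 m[X6→φ2] = [0, 0, 0]
r1 m[X3→φ1] = [0, 0, 0]
r1 m[X3→φ5] = [0, 0, 0]
r1 m[X4→φ3] = [0, 0, 0]
r1 m[X4→φ4] = [0, 0, 0]
r2 m[φ0→X5] = [2, 2, 3]
r2 m[φ0→X6] = [2, 4, 4]
r2 m[φ1→X5] = [5, 4, 1]
r2 m[φ1→X3] = [1, 1, 2]
r2 m[φ2→X1] = [2, 3, 2]
r2 m[φ2→X6] = [7, 5, 2]
r2 m[φ3→X5] = [4, 0, 1]
r2 m[φ3→X4] = [1, 0, 1]
r2 m[φ4→X4] = [4, 8, 1]
r2 m[φ5→X3] = [1, 2, 8]
r2 m[X5→φ0] = [9, 4, 2]
r2 m[X5→φ1] = [6, 2, 4]
r2 m[X5→φ3] = [7, 6, 4]
r2 m[X1→φ2] = [0, 0, 0]
r2 m[X6→φ0] = [7, 5, 2]
r2 m[X6→φ2] = [2, 4, 4]
r2 m[X3→φ1] = [1, 2, 8]
r2 m[X3→φ5] = [1, 1, 2]
r2 m[X4→φ3] = [4, 8, 1]
r2 m[X4→φ4] = [1, 0, 1]
r3 m[φ0→X5] = [9, 9, 6]
r3 m[φ0→X6] = [5, 6, 6]
r3 m[φ1→X5] = [7, 5, 2]
r3 m[φ1→X3] = [5, 5, 6]
r3 m[φ2→X1] = [6, 7, 6]
r3 m[φ2→X6] = [7, 5, 2]
r3 m[φ3→X5] = [8, 2, 5]
r3 m[φ3→X4] = [5, 6, 7]
r3 m[φ4→X4] = [4, 8, 1]
r3 m[φ5→X3] = [1, 2, 8]
r3 m[X5→φ0] = [9, 4, 2]
r3 m[X5→φ1] = [6, 2, 4]
r3 m[X5→φ3] = [7, 6, 4]
r3 m[X1→φ2] = [0, 0, 0]
r3 m[X6→φ0] = [7, 5, 2]
r3 m[X6→φ2] = [2, 4, 4]
r3 m[X3→φ1] = [1, 2, 8]
r3 m[X3→φ5] = [1, 1, 2]
r3 m[X4→φ3] = [4, 8, 1]
r3 m[X4→φ4] = [1, 0, 1]
r4 m[φ0→X5] = [9, 9, 6]
r4 m[φ0→X6] = [5, 6, 6]
r4 m[φ1→X5] = [7, 5, 2]
r4 m[φ1→X3] = [5, 5, 6]
r4 m[φ2→X1] = [6, 7, 6]
r4 m[φ2→X6] = [7, 5, 2]
r4 m[φ3→X5] = [8, 2, 5]
r4 m[φ3→X4] = [5, 6, 7]
r4 m[φ4→X4] = [4, 8, 1]
r4 m[φ5→X3] = [1, 2, 8]
r4 m[X5→φ0] = [15, 7, 7]
r4 m[X5→φ1] = [17, 11, 11]
r4 m[X5→φ3] = [16, 14, 8]
r4 m[X1→φ2] = [0, 0, 0]
r4 m[X6→φ0] = [7, 5, 2]
r4 m[X6→φ2] = [5, 6, 6]
r4 m[X3→φ1] = [1, 2, 8]
r4 m[X3→φ5] = [5, 5, 6]
r4 m[X4→φ3] = [4, 8, 1]
r4 m[X4→φ4] = [5, 6, 7]
r5 m[φ0→X5] = [9, 9, 6]
r5 m[φ0→X6] = [9, 11, 11]
r5 m[φ1→X5] = [7, 5, 2]
r5 m[φ1→X3] = [12, 12, 13]
r5 m[φ2→X1] = [8, 9, 8]
r5 m[φ2→X6] = [7, 5, 2]
r5 m[φ3→X5] = [8, 2, 5]
r5 m[φ3→X4] = [9, 10, 15]
r5 m[φ4→X4] = [4, 8, 1]
r5 m[φ5→X3] = [1, 2, 8]
r5 m[X5→φ0] = [15, 7, 7]
r5 m[X5→φ1] = [17, 11, 11]
r5 m[X5→φ3] = [16, 14, 8]
r5 m[X1→φ2] = [0, 0, 0]
r5 m[X6→φ0] = [7, 5, 2]
r5 m[X6→φ2] = [5, 6, 6]
r5 m[X3→φ1] = [1, 2, 8]
r5 m[X3→φ5] = [5, 5, 6]
r5 m[X4→φ3] = [4, 8, 1]
r5 m[X4→φ4] = [5, 6, 7]
r6 m[φ0→X5] = [9, 9, 6]
r6 m[φ0→X6] = [9, 11, 11]
r6 m[φ1→X5] = [7, 5, 2]
r6 m[φ1→X3] = [12, 12, 13]
r6 m[φ2→X1] = [8, 9, 8]
r6 m[φ2→X6] = [7, 5, 2]
r6 m[φ3→X5] = [8, 2, 5]
r6 m[φ3→X4] = [9, 10, 15]
r6 m[φ4→X4] = [4, 8, 1]
r6 m[φ5→X3] = [1, 2, 8]
r6 m[X5→φ0] = [15, 7, 7]
r6 m[X5→φ1] = [17, 11, 11]
r6 m[X5→φ3] = [16, 14, 8]
r6 m[X1→φ2] = [0, 0, 0]
r6 m[X6→φ0] = [7, 5, 2]
r6 m[X6→φ2] = [9, 11, 11]
r6 m[X3→φ1] = [1, 2, 8]
r6 m[X3→φ5] = [12, 12, 13]
r6 m[X4→φ3] = [4, 8, 1]
r6 m[X4→φ4] = [9, 10, 15]
r7 m[φ0→X5] = [9, 9, 6]
r7 m[φ0→X6] = [9, 11, 11]
r7 m[φ1→X5] = [7, 5, 2]
r7 m[φ1→X3] = [12, 12, 13]
r7 m[φ2→X1] = [13, 14, 13]
r7 m[φ2→X6] = [7, 5, 2]
r7 m[φ3→X5] = [8, 2, 5]
r7 m[φ3→X4] = [9, 10, 15]
r7 m[φ4→X4] = [4, 8, 1]
r7 m[φ5→X3] = [1, 2, 8]
r7 m[X5→φ0] = [15, 7, 7]
r7 m[X5→φ1] = [17, 11, 11]
r7 m[X5→φ3] = [16, 14, 8]
r7 m[X1→φ2] = [0, 0, 0]
r7 m[X6→φ0] = [7, 5, 2]
r7 m[X6→φ2] = [9, 11, 11]
r7 m[X3→φ1] = [1, 2, 8]
r7 m[X3→φ5] = [12, 12, 13]
r7 m[X4→φ3] = [4, 8, 1]
r7 m[X4→φ4] = [9, 10, 15]
r8 m[φ0→X5] = [9, 9, 6]
r8 m[φ0→X6] = [9, 11, 11]
r8 m[φ1→X5] = [7, 5, 2]
r8 m[φ1→X3] = [12, 12, 13]
r8 m[φ2→X1] = [13, 14, 13]
r8 m[φ2→X6] = [7, 5, 2]
r8 m[φ3→X5] = [8, 2, 5]
r8 m[φ3→X4] = [9, 10, 15]
r8 m[φ4→X4] = [4, 8, 1]
r8 m[φ5→X3] = [1, 2, 8]
r8 m[X5→φ0] = [15, 7, 7]
r8 m[X5→φ1] = [17, 11, 11]
r8 m[X5→φ3] = [16, 14, 8]
r8 m[X1→φ2] = [0, 0, 0]
r8 m[X6→φ0] = [7, 5, 2]
r8 m[X6→φ2] = [9, 11, 11]
r8 m[X3→φ1] = [1, 2, 8]
r8 m[X3→φ5] = [12, 12, 13]
r8 m[X4→φ3] = [4, 8, 1]
r8 m[X4→φ4] = [9, 10, 15]
fixed point reached at round 8
b[X5] = ⊗ incoming = [24, 16, 13]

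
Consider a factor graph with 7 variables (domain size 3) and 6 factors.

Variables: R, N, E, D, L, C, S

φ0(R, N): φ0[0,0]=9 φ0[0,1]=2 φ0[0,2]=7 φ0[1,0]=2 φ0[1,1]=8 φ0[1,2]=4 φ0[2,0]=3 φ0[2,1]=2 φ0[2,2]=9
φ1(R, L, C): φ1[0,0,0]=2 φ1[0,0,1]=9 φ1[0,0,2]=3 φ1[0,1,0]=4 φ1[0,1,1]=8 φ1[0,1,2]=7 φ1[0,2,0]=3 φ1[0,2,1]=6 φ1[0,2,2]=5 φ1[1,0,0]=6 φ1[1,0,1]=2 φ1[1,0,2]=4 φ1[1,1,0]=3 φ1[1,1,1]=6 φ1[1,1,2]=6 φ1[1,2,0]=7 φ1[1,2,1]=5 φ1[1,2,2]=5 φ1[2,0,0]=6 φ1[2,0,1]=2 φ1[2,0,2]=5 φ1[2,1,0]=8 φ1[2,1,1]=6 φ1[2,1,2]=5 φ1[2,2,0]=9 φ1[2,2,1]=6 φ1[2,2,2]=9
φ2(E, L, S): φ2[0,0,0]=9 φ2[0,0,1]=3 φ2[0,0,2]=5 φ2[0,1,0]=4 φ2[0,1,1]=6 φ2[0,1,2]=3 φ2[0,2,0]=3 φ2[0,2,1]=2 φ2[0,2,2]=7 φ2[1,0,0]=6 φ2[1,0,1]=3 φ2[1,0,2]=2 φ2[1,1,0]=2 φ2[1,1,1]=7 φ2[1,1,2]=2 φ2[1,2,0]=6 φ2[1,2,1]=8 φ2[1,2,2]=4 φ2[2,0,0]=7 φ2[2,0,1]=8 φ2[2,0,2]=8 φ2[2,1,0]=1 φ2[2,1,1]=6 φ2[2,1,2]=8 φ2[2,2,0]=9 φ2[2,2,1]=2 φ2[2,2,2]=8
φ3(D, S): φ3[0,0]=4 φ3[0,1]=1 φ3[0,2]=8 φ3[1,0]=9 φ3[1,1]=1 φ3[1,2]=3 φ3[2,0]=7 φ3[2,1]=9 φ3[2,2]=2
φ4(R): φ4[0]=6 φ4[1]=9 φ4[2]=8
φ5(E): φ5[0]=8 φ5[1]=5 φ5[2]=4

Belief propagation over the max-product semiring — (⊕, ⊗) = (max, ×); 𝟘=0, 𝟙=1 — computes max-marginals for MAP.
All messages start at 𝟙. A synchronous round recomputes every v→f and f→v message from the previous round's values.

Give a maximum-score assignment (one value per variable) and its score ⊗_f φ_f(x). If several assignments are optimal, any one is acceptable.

init: all messages = 𝟙 over 3 values
r1 m[φ0→R] = [9, 8, 9]
r1 m[φ0→N] = [9, 8, 9]
r1 m[φ1→R] = [9, 7, 9]
r1 m[φ1→L] = [9, 8, 9]
r1 m[φ1→C] = [9, 9, 9]
r1 m[φ2→E] = [9, 8, 9]
r1 m[φ2→L] = [9, 8, 9]
r1 m[φ2→S] = [9, 8, 8]
r1 m[φ3→D] = [8, 9, 9]
r1 m[φ3→S] = [9, 9, 8]
r1 m[φ4→R] = [6, 9, 8]
r1 m[φ5→E] = [8, 5, 4]
r1 m[R→φ0] = [1, 1, 1]
r1 m[R→φ1] = [1, 1, 1]
r1 m[R→φ4] = [1, 1, 1]
r1 m[N→φ0] = [1, 1, 1]
r1 m[E→φ2] = [1, 1, 1]
r1 m[E→φ5] = [1, 1, 1]
r1 m[D→φ3] = [1, 1, 1]
r1 m[L→φ1] = [1, 1, 1]
r1 m[L→φ2] = [1, 1, 1]
r1 m[C→φ1] = [1, 1, 1]
r1 m[S→φ2] = [1, 1, 1]
r1 m[S→φ3] = [1, 1, 1]
r2 m[φ0→R] = [9, 8, 9]
r2 m[φ0→N] = [9, 8, 9]
r2 m[φ1→R] = [9, 7, 9]
r2 m[φ1→L] = [9, 8, 9]
r2 m[φ1→C] = [9, 9, 9]
r2 m[φ2→E] = [9, 8, 9]
r2 m[φ2→L] = [9, 8, 9]
r2 m[φ2→S] = [9, 8, 8]
r2 m[φ3→D] = [8, 9, 9]
r2 m[φ3→S] = [9, 9, 8]
r2 m[φ4→R] = [6, 9, 8]
r2 m[φ5→E] = [8, 5, 4]
r2 m[R→φ0] = [54, 63, 72]
r2 m[R→φ1] = [54, 72, 72]
r2 m[R→φ4] = [81, 56, 81]
r2 m[N→φ0] = [1, 1, 1]
r2 m[E→φ2] = [8, 5, 4]
r2 m[E→φ5] = [9, 8, 9]
r2 m[D→φ3] = [1, 1, 1]
r2 m[L→φ1] = [9, 8, 9]
r2 m[L→φ2] = [9, 8, 9]
r2 m[C→φ1] = [1, 1, 1]
r2 m[S→φ2] = [9, 9, 8]
r2 m[S→φ3] = [9, 8, 8]
r3 m[φ0→R] = [9, 8, 9]
r3 m[φ0→N] = [486, 504, 648]
r3 m[φ1→R] = [81, 63, 81]
r3 m[φ1→L] = [486, 576, 648]
r3 m[φ1→C] = [5832, 4374, 5832]
r3 m[φ2→E] = [729, 648, 729]
r3 m[φ2→L] = [648, 432, 448]
r3 m[φ2→S] = [648, 384, 504]
r3 m[φ3→D] = [64, 81, 72]
r3 m[φ3→S] = [9, 9, 8]
r3 m[φ4→R] = [6, 9, 8]
r3 m[φ5→E] = [8, 5, 4]
r3 m[R→φ0] = [54, 63, 72]
r3 m[R→φ1] = [54, 72, 72]
r3 m[R→φ4] = [81, 56, 81]
r3 m[N→φ0] = [1, 1, 1]
r3 m[E→φ2] = [8, 5, 4]
r3 m[E→φ5] = [9, 8, 9]
r3 m[D→φ3] = [1, 1, 1]
r3 m[L→φ1] = [9, 8, 9]
r3 m[L→φ2] = [9, 8, 9]
r3 m[C→φ1] = [1, 1, 1]
r3 m[S→φ2] = [9, 9, 8]
r3 m[S→φ3] = [9, 8, 8]
r4 m[φ0→R] = [9, 8, 9]
r4 m[φ0→N] = [486, 504, 648]
r4 m[φ1→R] = [81, 63, 81]
r4 m[φ1→L] = [486, 576, 648]
r4 m[φ1→C] = [5832, 4374, 5832]
r4 m[φ2→E] = [729, 648, 729]
r4 m[φ2→L] = [648, 432, 448]
r4 m[φ2→S] = [648, 384, 504]
r4 m[φ3→D] = [64, 81, 72]
r4 m[φ3→S] = [9, 9, 8]
r4 m[φ4→R] = [6, 9, 8]
r4 m[φ5→E] = [8, 5, 4]
r4 m[R→φ0] = [486, 567, 648]
r4 m[R→φ1] = [54, 72, 72]
r4 m[R→φ4] = [729, 504, 729]
r4 m[N→φ0] = [1, 1, 1]
r4 m[E→φ2] = [8, 5, 4]
r4 m[E→φ5] = [729, 648, 729]
r4 m[D→φ3] = [1, 1, 1]
r4 m[L→φ1] = [648, 432, 448]
r4 m[L→φ2] = [486, 576, 648]
r4 m[C→φ1] = [1, 1, 1]
r4 m[S→φ2] = [9, 9, 8]
r4 m[S→φ3] = [648, 384, 504]
r5 m[φ0→R] = [9, 8, 9]
r5 m[φ0→N] = [4374, 4536, 5832]
r5 m[φ1→R] = [5832, 3888, 4032]
r5 m[φ1→L] = [486, 576, 648]
r5 m[φ1→C] = [290304, 314928, 290304]
r5 m[φ2→E] = [39366, 46656, 52488]
r5 m[φ2→L] = [648, 432, 448]
r5 m[φ2→S] = [34992, 27648, 36288]
r5 m[φ3→D] = [4032, 5832, 4536]
r5 m[φ3→S] = [9, 9, 8]
r5 m[φ4→R] = [6, 9, 8]
r5 m[φ5→E] = [8, 5, 4]
r5 m[R→φ0] = [486, 567, 648]
r5 m[R→φ1] = [54, 72, 72]
r5 m[R→φ4] = [729, 504, 729]
r5 m[N→φ0] = [1, 1, 1]
r5 m[E→φ2] = [8, 5, 4]
r5 m[E→φ5] = [729, 648, 729]
r5 m[D→φ3] = [1, 1, 1]
r5 m[L→φ1] = [648, 432, 448]
r5 m[L→φ2] = [486, 576, 648]
r5 m[C→φ1] = [1, 1, 1]
r5 m[S→φ2] = [9, 9, 8]
r5 m[S→φ3] = [648, 384, 504]
r6 m[φ0→R] = [9, 8, 9]
r6 m[φ0→N] = [4374, 4536, 5832]
r6 m[φ1→R] = [5832, 3888, 4032]
r6 m[φ1→L] = [486, 576, 648]
r6 m[φ1→C] = [290304, 314928, 290304]
r6 m[φ2→E] = [39366, 46656, 52488]
r6 m[φ2→L] = [648, 432, 448]
r6 m[φ2→S] = [34992, 27648, 36288]
r6 m[φ3→D] = [4032, 5832, 4536]
r6 m[φ3→S] = [9, 9, 8]
r6 m[φ4→R] = [6, 9, 8]
r6 m[φ5→E] = [8, 5, 4]
r6 m[R→φ0] = [34992, 34992, 32256]
r6 m[R→φ1] = [54, 72, 72]
r6 m[R→φ4] = [52488, 31104, 36288]
r6 m[N→φ0] = [1, 1, 1]
r6 m[E→φ2] = [8, 5, 4]
r6 m[E→φ5] = [39366, 46656, 52488]
r6 m[D→φ3] = [1, 1, 1]
r6 m[L→φ1] = [648, 432, 448]
r6 m[L→φ2] = [486, 576, 648]
r6 m[C→φ1] = [1, 1, 1]
r6 m[S→φ2] = [9, 9, 8]
r6 m[S→φ3] = [34992, 27648, 36288]
r7 m[φ0→R] = [9, 8, 9]
r7 m[φ0→N] = [314928, 279936, 290304]
r7 m[φ1→R] = [5832, 3888, 4032]
r7 m[φ1→L] = [486, 576, 648]
r7 m[φ1→C] = [290304, 314928, 290304]
r7 m[φ2→E] = [39366, 46656, 52488]
r7 m[φ2→L] = [648, 432, 448]
r7 m[φ2→S] = [34992, 27648, 36288]
r7 m[φ3→D] = [290304, 314928, 248832]
r7 m[φ3→S] = [9, 9, 8]
r7 m[φ4→R] = [6, 9, 8]
r7 m[φ5→E] = [8, 5, 4]
r7 m[R→φ0] = [34992, 34992, 32256]
r7 m[R→φ1] = [54, 72, 72]
r7 m[R→φ4] = [52488, 31104, 36288]
r7 m[N→φ0] = [1, 1, 1]
r7 m[E→φ2] = [8, 5, 4]
r7 m[E→φ5] = [39366, 46656, 52488]
r7 m[D→φ3] = [1, 1, 1]
r7 m[L→φ1] = [648, 432, 448]
r7 m[L→φ2] = [486, 576, 648]
r7 m[C→φ1] = [1, 1, 1]
r7 m[S→φ2] = [9, 9, 8]
r7 m[S→φ3] = [34992, 27648, 36288]
r8 m[φ0→R] = [9, 8, 9]
r8 m[φ0→N] = [314928, 279936, 290304]
r8 m[φ1→R] = [5832, 3888, 4032]
r8 m[φ1→L] = [486, 576, 648]
r8 m[φ1→C] = [290304, 314928, 290304]
r8 m[φ2→E] = [39366, 46656, 52488]
r8 m[φ2→L] = [648, 432, 448]
r8 m[φ2→S] = [34992, 27648, 36288]
r8 m[φ3→D] = [290304, 314928, 248832]
r8 m[φ3→S] = [9, 9, 8]
r8 m[φ4→R] = [6, 9, 8]
r8 m[φ5→E] = [8, 5, 4]
r8 m[R→φ0] = [34992, 34992, 32256]
r8 m[R→φ1] = [54, 72, 72]
r8 m[R→φ4] = [52488, 31104, 36288]
r8 m[N→φ0] = [1, 1, 1]
r8 m[E→φ2] = [8, 5, 4]
r8 m[E→φ5] = [39366, 46656, 52488]
r8 m[D→φ3] = [1, 1, 1]
r8 m[L→φ1] = [648, 432, 448]
r8 m[L→φ2] = [486, 576, 648]
r8 m[C→φ1] = [1, 1, 1]
r8 m[S→φ2] = [9, 9, 8]
r8 m[S→φ3] = [34992, 27648, 36288]
fixed point reached at round 8
traceback from R: (R=0, N=0, E=0, D=1, L=0, C=1, S=0), score=314928

assignment: (R=0, N=0, E=0, D=1, L=0, C=1, S=0); score = 314928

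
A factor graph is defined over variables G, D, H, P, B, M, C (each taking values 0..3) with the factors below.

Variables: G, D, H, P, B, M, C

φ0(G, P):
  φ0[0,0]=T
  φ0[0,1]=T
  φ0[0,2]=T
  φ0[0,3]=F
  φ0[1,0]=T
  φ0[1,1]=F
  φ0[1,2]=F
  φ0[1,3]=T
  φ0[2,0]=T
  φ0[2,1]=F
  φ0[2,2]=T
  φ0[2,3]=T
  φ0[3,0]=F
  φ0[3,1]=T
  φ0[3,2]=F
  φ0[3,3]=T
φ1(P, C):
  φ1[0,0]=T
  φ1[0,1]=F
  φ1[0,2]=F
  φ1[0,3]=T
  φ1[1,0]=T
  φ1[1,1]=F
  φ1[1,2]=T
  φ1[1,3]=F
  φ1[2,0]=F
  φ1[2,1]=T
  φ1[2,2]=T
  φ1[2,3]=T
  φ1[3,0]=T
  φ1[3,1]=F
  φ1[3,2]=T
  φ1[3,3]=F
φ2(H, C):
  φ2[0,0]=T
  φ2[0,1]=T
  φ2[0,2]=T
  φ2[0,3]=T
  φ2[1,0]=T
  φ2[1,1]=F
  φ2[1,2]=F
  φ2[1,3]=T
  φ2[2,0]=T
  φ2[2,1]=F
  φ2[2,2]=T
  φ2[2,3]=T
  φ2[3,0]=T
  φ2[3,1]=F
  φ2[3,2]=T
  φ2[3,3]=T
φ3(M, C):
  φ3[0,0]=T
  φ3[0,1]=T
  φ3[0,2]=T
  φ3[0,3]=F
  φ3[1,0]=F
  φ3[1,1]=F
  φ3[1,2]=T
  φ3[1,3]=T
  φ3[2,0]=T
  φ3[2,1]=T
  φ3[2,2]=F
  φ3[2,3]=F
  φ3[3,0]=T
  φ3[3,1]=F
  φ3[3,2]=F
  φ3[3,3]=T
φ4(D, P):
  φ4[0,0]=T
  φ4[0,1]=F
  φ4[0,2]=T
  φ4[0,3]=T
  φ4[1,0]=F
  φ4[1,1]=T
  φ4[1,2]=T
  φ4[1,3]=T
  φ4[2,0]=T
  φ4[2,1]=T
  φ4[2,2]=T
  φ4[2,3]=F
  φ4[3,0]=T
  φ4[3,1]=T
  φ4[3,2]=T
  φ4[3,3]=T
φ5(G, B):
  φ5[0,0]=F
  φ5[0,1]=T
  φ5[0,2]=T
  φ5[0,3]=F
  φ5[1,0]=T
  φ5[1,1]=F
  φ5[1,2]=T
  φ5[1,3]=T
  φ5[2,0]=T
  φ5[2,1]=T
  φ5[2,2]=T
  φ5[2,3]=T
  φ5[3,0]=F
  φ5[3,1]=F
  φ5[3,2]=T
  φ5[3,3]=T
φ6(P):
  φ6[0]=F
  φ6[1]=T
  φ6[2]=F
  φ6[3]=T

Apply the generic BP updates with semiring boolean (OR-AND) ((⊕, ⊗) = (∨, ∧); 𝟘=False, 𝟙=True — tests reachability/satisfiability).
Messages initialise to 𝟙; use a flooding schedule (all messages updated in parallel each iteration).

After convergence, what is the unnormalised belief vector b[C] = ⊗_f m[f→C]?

init: all messages = 𝟙 over 4 values
r1 m[φ0→G] = [T, T, T, T]
r1 m[φ0→P] = [T, T, T, T]
r1 m[φ1→P] = [T, T, T, T]
r1 m[φ1→C] = [T, T, T, T]
r1 m[φ2→H] = [T, T, T, T]
r1 m[φ2→C] = [T, T, T, T]
r1 m[φ3→M] = [T, T, T, T]
r1 m[φ3→C] = [T, T, T, T]
r1 m[φ4→D] = [T, T, T, T]
r1 m[φ4→P] = [T, T, T, T]
r1 m[φ5→G] = [T, T, T, T]
r1 m[φ5→B] = [T, T, T, T]
r1 m[φ6→P] = [F, T, F, T]
r1 m[G→φ0] = [T, T, T, T]
r1 m[G→φ5] = [T, T, T, T]
r1 m[D→φ4] = [T, T, T, T]
r1 m[H→φ2] = [T, T, T, T]
r1 m[P→φ0] = [T, T, T, T]
r1 m[P→φ1] = [T, T, T, T]
r1 m[P→φ4] = [T, T, T, T]
r1 m[P→φ6] = [T, T, T, T]
r1 m[B→φ5] = [T, T, T, T]
r1 m[M→φ3] = [T, T, T, T]
r1 m[C→φ1] = [T, T, T, T]
r1 m[C→φ2] = [T, T, T, T]
r1 m[C→φ3] = [T, T, T, T]
r2 m[φ0→G] = [T, T, T, T]
r2 m[φ0→P] = [T, T, T, T]
r2 m[φ1→P] = [T, T, T, T]
r2 m[φ1→C] = [T, T, T, T]
r2 m[φ2→H] = [T, T, T, T]
r2 m[φ2→C] = [T, T, T, T]
r2 m[φ3→M] = [T, T, T, T]
r2 m[φ3→C] = [T, T, T, T]
r2 m[φ4→D] = [T, T, T, T]
r2 m[φ4→P] = [T, T, T, T]
r2 m[φ5→G] = [T, T, T, T]
r2 m[φ5→B] = [T, T, T, T]
r2 m[φ6→P] = [F, T, F, T]
r2 m[G→φ0] = [T, T, T, T]
r2 m[G→φ5] = [T, T, T, T]
r2 m[D→φ4] = [T, T, T, T]
r2 m[H→φ2] = [T, T, T, T]
r2 m[P→φ0] = [F, T, F, T]
r2 m[P→φ1] = [F, T, F, T]
r2 m[P→φ4] = [F, T, F, T]
r2 m[P→φ6] = [T, T, T, T]
r2 m[B→φ5] = [T, T, T, T]
r2 m[M→φ3] = [T, T, T, T]
r2 m[C→φ1] = [T, T, T, T]
r2 m[C→φ2] = [T, T, T, T]
r2 m[C→φ3] = [T, T, T, T]
r3 m[φ0→G] = [T, T, T, T]
r3 m[φ0→P] = [T, T, T, T]
r3 m[φ1→P] = [T, T, T, T]
r3 m[φ1→C] = [T, F, T, F]
r3 m[φ2→H] = [T, T, T, T]
r3 m[φ2→C] = [T, T, T, T]
r3 m[φ3→M] = [T, T, T, T]
r3 m[φ3→C] = [T, T, T, T]
r3 m[φ4→D] = [T, T, T, T]
r3 m[φ4→P] = [T, T, T, T]
r3 m[φ5→G] = [T, T, T, T]
r3 m[φ5→B] = [T, T, T, T]
r3 m[φ6→P] = [F, T, F, T]
r3 m[G→φ0] = [T, T, T, T]
r3 m[G→φ5] = [T, T, T, T]
r3 m[D→φ4] = [T, T, T, T]
r3 m[H→φ2] = [T, T, T, T]
r3 m[P→φ0] = [F, T, F, T]
r3 m[P→φ1] = [F, T, F, T]
r3 m[P→φ4] = [F, T, F, T]
r3 m[P→φ6] = [T, T, T, T]
r3 m[B→φ5] = [T, T, T, T]
r3 m[M→φ3] = [T, T, T, T]
r3 m[C→φ1] = [T, T, T, T]
r3 m[C→φ2] = [T, T, T, T]
r3 m[C→φ3] = [T, T, T, T]
r4 m[φ0→G] = [T, T, T, T]
r4 m[φ0→P] = [T, T, T, T]
r4 m[φ1→P] = [T, T, T, T]
r4 m[φ1→C] = [T, F, T, F]
r4 m[φ2→H] = [T, T, T, T]
r4 m[φ2→C] = [T, T, T, T]
r4 m[φ3→M] = [T, T, T, T]
r4 m[φ3→C] = [T, T, T, T]
r4 m[φ4→D] = [T, T, T, T]
r4 m[φ4→P] = [T, T, T, T]
r4 m[φ5→G] = [T, T, T, T]
r4 m[φ5→B] = [T, T, T, T]
r4 m[φ6→P] = [F, T, F, T]
r4 m[G→φ0] = [T, T, T, T]
r4 m[G→φ5] = [T, T, T, T]
r4 m[D→φ4] = [T, T, T, T]
r4 m[H→φ2] = [T, T, T, T]
r4 m[P→φ0] = [F, T, F, T]
r4 m[P→φ1] = [F, T, F, T]
r4 m[P→φ4] = [F, T, F, T]
r4 m[P→φ6] = [T, T, T, T]
r4 m[B→φ5] = [T, T, T, T]
r4 m[M→φ3] = [T, T, T, T]
r4 m[C→φ1] = [T, T, T, T]
r4 m[C→φ2] = [T, F, T, F]
r4 m[C→φ3] = [T, F, T, F]
r5 m[φ0→G] = [T, T, T, T]
r5 m[φ0→P] = [T, T, T, T]
r5 m[φ1→P] = [T, T, T, T]
r5 m[φ1→C] = [T, F, T, F]
r5 m[φ2→H] = [T, T, T, T]
r5 m[φ2→C] = [T, T, T, T]
r5 m[φ3→M] = [T, T, T, T]
r5 m[φ3→C] = [T, T, T, T]
r5 m[φ4→D] = [T, T, T, T]
r5 m[φ4→P] = [T, T, T, T]
r5 m[φ5→G] = [T, T, T, T]
r5 m[φ5→B] = [T, T, T, T]
r5 m[φ6→P] = [F, T, F, T]
r5 m[G→φ0] = [T, T, T, T]
r5 m[G→φ5] = [T, T, T, T]
r5 m[D→φ4] = [T, T, T, T]
r5 m[H→φ2] = [T, T, T, T]
r5 m[P→φ0] = [F, T, F, T]
r5 m[P→φ1] = [F, T, F, T]
r5 m[P→φ4] = [F, T, F, T]
r5 m[P→φ6] = [T, T, T, T]
r5 m[B→φ5] = [T, T, T, T]
r5 m[M→φ3] = [T, T, T, T]
r5 m[C→φ1] = [T, T, T, T]
r5 m[C→φ2] = [T, F, T, F]
r5 m[C→φ3] = [T, F, T, F]
fixed point reached at round 5
b[C] = ⊗ incoming = [T, F, T, F]

b[C] = [T, F, T, F]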